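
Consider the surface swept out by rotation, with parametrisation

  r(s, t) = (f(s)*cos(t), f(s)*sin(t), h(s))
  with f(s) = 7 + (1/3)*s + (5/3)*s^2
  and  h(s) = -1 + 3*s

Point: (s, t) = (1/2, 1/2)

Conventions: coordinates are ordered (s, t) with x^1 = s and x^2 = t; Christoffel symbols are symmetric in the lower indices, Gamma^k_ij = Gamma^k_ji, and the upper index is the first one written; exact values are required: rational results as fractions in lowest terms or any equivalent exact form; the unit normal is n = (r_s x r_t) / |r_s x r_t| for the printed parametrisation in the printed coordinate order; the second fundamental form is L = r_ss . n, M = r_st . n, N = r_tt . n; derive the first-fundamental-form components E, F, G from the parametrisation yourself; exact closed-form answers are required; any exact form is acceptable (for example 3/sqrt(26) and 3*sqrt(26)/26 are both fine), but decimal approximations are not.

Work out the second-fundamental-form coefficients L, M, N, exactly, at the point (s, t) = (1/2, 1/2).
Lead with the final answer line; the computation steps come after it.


Answer: L = -10*sqrt(13)/13, M = 0, N = 7*sqrt(13)/4

f = 91/12, f' = 2, f'' = 10/3, h' = 3, h'' = 0
E = 13, F = 0, G = 8281/144; answer radicand W^2 = 13
unnormalised second-form numerators: l = -10, m = 0, n = 91/4; L = l/sqrt(13), and similarly M = m/sqrt(W^2), N = n/sqrt(W^2)


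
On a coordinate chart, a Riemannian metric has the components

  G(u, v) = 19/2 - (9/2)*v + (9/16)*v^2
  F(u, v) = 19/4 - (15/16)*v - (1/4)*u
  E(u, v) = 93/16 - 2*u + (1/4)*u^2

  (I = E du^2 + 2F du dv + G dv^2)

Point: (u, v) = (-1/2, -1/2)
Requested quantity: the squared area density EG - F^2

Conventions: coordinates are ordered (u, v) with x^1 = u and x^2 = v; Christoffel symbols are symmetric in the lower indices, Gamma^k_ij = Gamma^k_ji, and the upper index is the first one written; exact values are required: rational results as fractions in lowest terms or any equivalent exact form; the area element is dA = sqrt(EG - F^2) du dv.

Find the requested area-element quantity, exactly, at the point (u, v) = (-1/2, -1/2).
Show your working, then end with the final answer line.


E = 55/8, F = 171/32, G = 761/64; EG - F^2 = 54469/1024

Answer: EG - F^2 = 54469/1024


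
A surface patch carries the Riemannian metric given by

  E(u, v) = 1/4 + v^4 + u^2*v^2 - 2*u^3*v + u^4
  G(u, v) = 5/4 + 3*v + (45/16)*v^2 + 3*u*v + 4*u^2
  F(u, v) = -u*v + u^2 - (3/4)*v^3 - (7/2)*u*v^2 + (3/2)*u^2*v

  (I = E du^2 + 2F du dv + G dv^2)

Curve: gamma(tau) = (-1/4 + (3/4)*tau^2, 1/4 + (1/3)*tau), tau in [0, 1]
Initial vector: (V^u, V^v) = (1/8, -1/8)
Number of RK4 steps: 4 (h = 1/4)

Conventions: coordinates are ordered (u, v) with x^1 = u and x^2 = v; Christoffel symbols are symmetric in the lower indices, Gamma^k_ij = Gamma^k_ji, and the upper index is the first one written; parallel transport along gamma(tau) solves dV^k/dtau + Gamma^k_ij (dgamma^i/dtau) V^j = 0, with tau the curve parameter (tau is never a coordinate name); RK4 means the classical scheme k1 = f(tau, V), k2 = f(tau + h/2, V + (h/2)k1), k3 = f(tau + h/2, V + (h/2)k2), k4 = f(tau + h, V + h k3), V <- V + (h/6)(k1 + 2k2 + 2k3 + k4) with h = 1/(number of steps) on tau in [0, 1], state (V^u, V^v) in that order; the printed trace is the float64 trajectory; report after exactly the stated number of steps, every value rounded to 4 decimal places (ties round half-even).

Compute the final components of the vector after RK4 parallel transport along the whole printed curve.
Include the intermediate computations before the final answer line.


gamma'(tau) = ((3/2)*tau, 1/3); f(tau, V)^k = -Gamma^k_ij(gamma(tau)) gamma'^i(tau) V^j; h = 1/4; intermediate values shown to 6 dp
curve data and Christoffel symbols at the stage parameters:
  tau = 0.000000: gamma = (-0.250000, 0.250000), gamma' = (0.000000, 0.333333); Gamma_uuu = 0.041361, Gamma_uuv = 0.457992, Gamma_uvv = 4.381732, Gamma_vuu = -0.548040, Gamma_vuv = -0.318397, Gamma_vvv = 0.442051
  tau = 0.125000: gamma = (-0.238281, 0.291667), gamma' = (0.187500, 0.333333); Gamma_uuu = 0.072762, Gamma_uuv = 0.483710, Gamma_uvv = 3.778420, Gamma_vuu = -0.574510, Gamma_vuv = -0.257688, Gamma_vvv = 0.501140
  tau = 0.250000: gamma = (-0.203125, 0.333333), gamma' = (0.375000, 0.333333); Gamma_uuu = 0.082967, Gamma_uuv = 0.453905, Gamma_uvv = 2.482916, Gamma_vuu = -0.571541, Gamma_vuv = -0.156302, Gamma_vvv = 0.667033
  tau = 0.375000: gamma = (-0.144531, 0.375000), gamma' = (0.562500, 0.333333); Gamma_uuu = 0.049163, Gamma_uuv = 0.433041, Gamma_uvv = 0.561102, Gamma_vuu = -0.535392, Gamma_vuv = -0.024859, Gamma_vvv = 0.843942
  tau = 0.500000: gamma = (-0.062500, 0.416667), gamma' = (0.750000, 0.333333); Gamma_uuu = -0.030806, Gamma_uuv = 0.514266, Gamma_uvv = -1.883519, Gamma_vuu = -0.469441, Gamma_vuv = 0.125339, Gamma_vvv = 0.891548
  tau = 0.625000: gamma = (0.042969, 0.458333), gamma' = (0.937500, 0.333333); Gamma_uuu = -0.134128, Gamma_uuv = 0.775255, Gamma_uvv = -4.845774, Gamma_vuu = -0.383280, Gamma_vuv = 0.290255, Gamma_vvv = 0.691643
  tau = 0.750000: gamma = (0.171875, 0.500000), gamma' = (1.125000, 0.333333); Gamma_uuu = -0.224403, Gamma_uuv = 1.232735, Gamma_uvv = -8.458836, Gamma_vuu = -0.286125, Gamma_vuv = 0.465036, Gamma_vvv = 0.211350
  tau = 0.875000: gamma = (0.324219, 0.541667), gamma' = (1.312500, 0.333333); Gamma_uuu = -0.255334, Gamma_uuv = 1.797659, Gamma_uvv = -12.787374, Gamma_vuu = -0.181954, Gamma_vuv = 0.622992, Gamma_vvv = -0.447823
  tau = 1.000000: gamma = (0.500000, 0.583333), gamma' = (1.500000, 0.333333); Gamma_uuu = -0.154341, Gamma_uuv = 2.233003, Gamma_uvv = -17.380846, Gamma_vuu = -0.069390, Gamma_vuv = 0.710169, Gamma_vvv = -1.023500
step 0: V^u = 0.1250, V^v = -0.1250
step 1: k1 = (0.163489, 0.031685), k2 = (0.137990, 0.042530), k3 = (0.136717, 0.041752), k4 = (0.085279, 0.061167); V <- V + (h/6)(k1 + 2k2 + 2k3 + k4): V^u = 0.1583, V^v = -0.1141
step 2: k1 = (0.084994, 0.060847), k2 = (0.016814, 0.080731), k3 = (0.017209, 0.077429), k4 = (-0.047053, 0.087508); V <- V + (h/6)(k1 + 2k2 + 2k3 + k4): V^u = 0.1627, V^v = -0.0947
step 3: k1 = (-0.047069, 0.087541), k2 = (-0.095258, 0.083294), k3 = (-0.094930, 0.081979), k4 = (-0.128403, 0.067263); V <- V + (h/6)(k1 + 2k2 + 2k3 + k4): V^u = 0.1395, V^v = -0.0745
step 4: k1 = (-0.128883, 0.067520), k2 = (-0.158348, 0.048014), k3 = (-0.162016, 0.049529), k4 = (-0.202654, 0.031863); V <- V + (h/6)(k1 + 2k2 + 2k3 + k4): V^u = 0.0990, V^v = -0.0623

Answer: V^u = 0.0990, V^v = -0.0623


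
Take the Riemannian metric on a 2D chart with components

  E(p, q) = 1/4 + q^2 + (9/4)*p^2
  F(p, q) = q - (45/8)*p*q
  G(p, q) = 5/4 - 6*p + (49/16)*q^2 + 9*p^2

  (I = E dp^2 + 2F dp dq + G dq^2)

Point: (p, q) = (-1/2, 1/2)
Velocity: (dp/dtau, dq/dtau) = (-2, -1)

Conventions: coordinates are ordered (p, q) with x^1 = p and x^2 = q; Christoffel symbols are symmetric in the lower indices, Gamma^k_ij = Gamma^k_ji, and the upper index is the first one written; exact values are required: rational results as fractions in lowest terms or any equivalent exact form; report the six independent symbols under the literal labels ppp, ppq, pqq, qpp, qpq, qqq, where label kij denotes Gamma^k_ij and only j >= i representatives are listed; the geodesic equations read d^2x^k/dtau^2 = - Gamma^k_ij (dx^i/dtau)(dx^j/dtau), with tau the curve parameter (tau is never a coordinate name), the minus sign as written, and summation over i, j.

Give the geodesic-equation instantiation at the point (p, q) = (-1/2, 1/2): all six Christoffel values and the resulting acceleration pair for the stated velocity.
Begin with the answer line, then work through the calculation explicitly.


Answer: Gamma_ppp = -238/523, Gamma_ppq = 2295/523, Gamma_pqq = 10147/523, Gamma_qpp = -176/523, Gamma_qpq = -1142/523, Gamma_qqq = -2552/523; accelerations (d^2p/dtau^2, d^2q/dtau^2) = (-18375/523, 7824/523)

E = 17/16, F = 61/32, G = 465/64 at the point
E_p = -9/4, E_q = 1, F_p = -45/16, F_q = 61/16, G_p = -15, G_q = 49/16
EG - F^2 = 523/128;  g^inv = (128/523) * [[465/64, -61/32], [-61/32, 17/16]]
first-kind symbols [ij,l] = (1/2)(d_i g_jl + d_j g_il - d_l g_ij): [pp,p] = E_p/2 = -9/8, [pp,q] = F_p - E_q/2 = -53/16, [pq,p] = E_q/2 = 1/2, [pq,q] = G_p/2 = -15/2, [qq,p] = F_q - G_p/2 = 181/16, [qq,q] = G_q/2 = 49/32
Gamma^p_ij = (G*[ij,p] - F*[ij,q])/(EG - F^2), Gamma^q_ij = (E*[ij,q] - F*[ij,p])/(EG - F^2)
Gamma_ppp = -238/523, Gamma_ppq = 2295/523, Gamma_pqq = 10147/523, Gamma_qpp = -176/523, Gamma_qpq = -1142/523, Gamma_qqq = -2552/523
d^2p/dtau^2 = -(Gamma_ppp*(-2)^2 + 2*Gamma_ppq*(-2)*(-1) + Gamma_pqq*(-1)^2) = -18375/523
d^2q/dtau^2 = -(Gamma_qpp*(-2)^2 + 2*Gamma_qpq*(-2)*(-1) + Gamma_qqq*(-1)^2) = 7824/523


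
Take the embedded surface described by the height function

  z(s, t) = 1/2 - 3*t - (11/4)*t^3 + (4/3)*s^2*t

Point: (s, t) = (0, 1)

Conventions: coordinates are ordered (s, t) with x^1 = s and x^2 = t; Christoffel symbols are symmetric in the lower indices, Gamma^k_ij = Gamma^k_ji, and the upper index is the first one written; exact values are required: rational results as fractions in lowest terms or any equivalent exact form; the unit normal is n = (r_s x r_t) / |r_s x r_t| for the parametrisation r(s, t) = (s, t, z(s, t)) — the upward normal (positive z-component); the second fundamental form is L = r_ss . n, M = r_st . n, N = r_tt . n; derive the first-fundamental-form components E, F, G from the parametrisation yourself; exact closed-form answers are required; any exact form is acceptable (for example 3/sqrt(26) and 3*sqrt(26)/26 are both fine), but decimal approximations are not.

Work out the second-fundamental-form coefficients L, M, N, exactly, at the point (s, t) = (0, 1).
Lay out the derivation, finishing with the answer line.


z_s = 0, z_t = -45/4, z_ss = 8/3, z_st = 0, z_tt = -33/2
E = 1, F = 0, G = 2041/16; answer radicand W^2 = 2041/16
unnormalised second-form numerators: l = 8/3, m = 0, n = -33/2; L = l/sqrt(2041/16), and similarly M = m/sqrt(W^2), N = n/sqrt(W^2)

Answer: L = 32*sqrt(2041)/6123, M = 0, N = -66*sqrt(2041)/2041


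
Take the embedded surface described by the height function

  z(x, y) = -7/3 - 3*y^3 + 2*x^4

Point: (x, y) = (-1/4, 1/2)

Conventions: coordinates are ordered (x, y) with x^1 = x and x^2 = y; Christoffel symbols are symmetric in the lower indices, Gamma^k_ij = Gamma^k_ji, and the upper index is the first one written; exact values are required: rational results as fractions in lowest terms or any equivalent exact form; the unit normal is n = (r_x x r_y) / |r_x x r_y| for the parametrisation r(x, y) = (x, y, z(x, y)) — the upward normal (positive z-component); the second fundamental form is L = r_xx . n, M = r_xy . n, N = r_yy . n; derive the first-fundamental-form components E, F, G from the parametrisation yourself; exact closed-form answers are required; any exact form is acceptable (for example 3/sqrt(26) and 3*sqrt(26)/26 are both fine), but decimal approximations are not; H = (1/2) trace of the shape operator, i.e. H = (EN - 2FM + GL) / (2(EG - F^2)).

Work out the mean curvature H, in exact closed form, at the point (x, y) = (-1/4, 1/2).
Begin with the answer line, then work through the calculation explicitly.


Answer: H = -12*sqrt(389)/151321

z_x = -1/8, z_y = -9/4, z_xx = 3/2, z_xy = 0, z_yy = -9
E = 65/64, F = 9/32, G = 97/16; answer radicand W^2 = 389/64
unnormalised second-form numerators: l = 3/2, m = 0, n = -9; L = l/sqrt(389/64), and similarly M = m/sqrt(W^2), N = n/sqrt(W^2)
H = (E*n - 2*F*m + G*l) / (2*(EG - F^2)*sqrt(W^2)); E*n - 2*F*m + G*l = -3/64, EG - F^2 = 389/64, so H = (-3/778)/sqrt(389/64)


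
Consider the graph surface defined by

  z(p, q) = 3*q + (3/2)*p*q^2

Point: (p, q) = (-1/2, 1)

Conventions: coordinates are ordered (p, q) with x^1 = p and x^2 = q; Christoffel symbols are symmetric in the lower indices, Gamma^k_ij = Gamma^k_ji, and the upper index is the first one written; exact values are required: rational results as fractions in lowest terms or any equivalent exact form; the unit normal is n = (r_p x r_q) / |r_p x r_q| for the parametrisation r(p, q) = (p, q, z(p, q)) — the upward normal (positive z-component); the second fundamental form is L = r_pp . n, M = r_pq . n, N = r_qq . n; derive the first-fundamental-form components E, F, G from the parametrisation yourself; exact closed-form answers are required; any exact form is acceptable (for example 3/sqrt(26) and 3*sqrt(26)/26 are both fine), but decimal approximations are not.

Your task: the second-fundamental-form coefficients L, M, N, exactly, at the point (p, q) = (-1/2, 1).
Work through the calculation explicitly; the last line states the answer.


z_p = 3/2, z_q = 3/2, z_pp = 0, z_pq = 3, z_qq = -3/2
E = 13/4, F = 9/4, G = 13/4; answer radicand W^2 = 11/2
unnormalised second-form numerators: l = 0, m = 3, n = -3/2; L = l/sqrt(11/2), and similarly M = m/sqrt(W^2), N = n/sqrt(W^2)

Answer: L = 0, M = 3*sqrt(22)/11, N = -3*sqrt(22)/22


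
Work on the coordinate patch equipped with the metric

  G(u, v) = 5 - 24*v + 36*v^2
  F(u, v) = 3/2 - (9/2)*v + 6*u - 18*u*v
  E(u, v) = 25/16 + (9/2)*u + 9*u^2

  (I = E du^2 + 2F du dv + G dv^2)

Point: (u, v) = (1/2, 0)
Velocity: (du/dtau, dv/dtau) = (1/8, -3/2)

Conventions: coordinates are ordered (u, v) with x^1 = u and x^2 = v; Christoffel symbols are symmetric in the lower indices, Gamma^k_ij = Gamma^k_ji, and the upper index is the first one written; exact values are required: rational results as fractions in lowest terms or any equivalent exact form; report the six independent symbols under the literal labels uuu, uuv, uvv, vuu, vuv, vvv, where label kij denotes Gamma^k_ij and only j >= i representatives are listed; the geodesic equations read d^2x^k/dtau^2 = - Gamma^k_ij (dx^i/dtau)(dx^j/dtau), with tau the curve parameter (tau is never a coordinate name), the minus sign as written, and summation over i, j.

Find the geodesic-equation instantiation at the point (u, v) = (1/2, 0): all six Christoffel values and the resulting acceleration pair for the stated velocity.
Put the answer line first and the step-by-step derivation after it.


Answer: Gamma_uuu = 108/161, Gamma_uuv = 0, Gamma_uvv = -216/161, Gamma_vuu = 96/161, Gamma_vuv = 0, Gamma_vvv = -192/161; accelerations (d^2u/dtau^2, d^2v/dtau^2) = (1107/368, 123/46)

E = 97/16, F = 9/2, G = 5 at the point
E_u = 27/2, E_v = 0, F_u = 6, F_v = -27/2, G_u = 0, G_v = -24
EG - F^2 = 161/16;  g^inv = (16/161) * [[5, -9/2], [-9/2, 97/16]]
first-kind symbols [ij,l] = (1/2)(d_i g_jl + d_j g_il - d_l g_ij): [uu,u] = E_u/2 = 27/4, [uu,v] = F_u - E_v/2 = 6, [uv,u] = E_v/2 = 0, [uv,v] = G_u/2 = 0, [vv,u] = F_v - G_u/2 = -27/2, [vv,v] = G_v/2 = -12
Gamma^u_ij = (G*[ij,u] - F*[ij,v])/(EG - F^2), Gamma^v_ij = (E*[ij,v] - F*[ij,u])/(EG - F^2)
Gamma_uuu = 108/161, Gamma_uuv = 0, Gamma_uvv = -216/161, Gamma_vuu = 96/161, Gamma_vuv = 0, Gamma_vvv = -192/161
d^2u/dtau^2 = -(Gamma_uuu*(1/8)^2 + 2*Gamma_uuv*(1/8)*(-3/2) + Gamma_uvv*(-3/2)^2) = 1107/368
d^2v/dtau^2 = -(Gamma_vuu*(1/8)^2 + 2*Gamma_vuv*(1/8)*(-3/2) + Gamma_vvv*(-3/2)^2) = 123/46


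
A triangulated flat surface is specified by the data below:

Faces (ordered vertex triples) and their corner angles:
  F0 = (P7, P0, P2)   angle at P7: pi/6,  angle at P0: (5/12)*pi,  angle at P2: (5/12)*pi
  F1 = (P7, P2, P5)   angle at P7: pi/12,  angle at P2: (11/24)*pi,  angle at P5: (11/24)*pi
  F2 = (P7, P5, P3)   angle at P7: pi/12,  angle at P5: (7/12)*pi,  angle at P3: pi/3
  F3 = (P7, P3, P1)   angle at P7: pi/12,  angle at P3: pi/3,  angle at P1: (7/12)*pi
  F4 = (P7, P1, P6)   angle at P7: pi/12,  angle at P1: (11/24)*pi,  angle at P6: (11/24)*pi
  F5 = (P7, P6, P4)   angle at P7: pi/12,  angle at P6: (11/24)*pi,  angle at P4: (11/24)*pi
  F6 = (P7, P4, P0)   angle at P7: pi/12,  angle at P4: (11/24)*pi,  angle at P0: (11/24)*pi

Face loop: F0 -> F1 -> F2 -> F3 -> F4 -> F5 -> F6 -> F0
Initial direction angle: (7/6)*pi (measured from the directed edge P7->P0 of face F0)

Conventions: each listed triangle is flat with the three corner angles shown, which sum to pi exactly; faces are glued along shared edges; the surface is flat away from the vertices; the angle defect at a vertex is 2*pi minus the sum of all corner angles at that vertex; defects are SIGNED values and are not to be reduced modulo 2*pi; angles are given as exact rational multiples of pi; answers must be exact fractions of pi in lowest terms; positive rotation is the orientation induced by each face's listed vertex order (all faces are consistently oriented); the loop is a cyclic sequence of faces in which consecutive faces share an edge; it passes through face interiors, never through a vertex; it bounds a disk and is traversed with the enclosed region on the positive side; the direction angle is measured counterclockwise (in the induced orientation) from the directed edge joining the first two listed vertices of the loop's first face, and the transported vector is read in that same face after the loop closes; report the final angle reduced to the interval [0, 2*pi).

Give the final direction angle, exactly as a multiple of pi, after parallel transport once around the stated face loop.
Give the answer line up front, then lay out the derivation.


Answer: final direction angle = pi/2

enclosed vertex P7: corner angles sum to (2/3)*pi, defect = 2*pi - (2/3)*pi = (4/3)*pi
summing the enclosed defects onto the initial angle, mod 2*pi in the induced orientation:
final angle = (7/6)*pi + (4/3)*pi = pi/2 (mod 2*pi)


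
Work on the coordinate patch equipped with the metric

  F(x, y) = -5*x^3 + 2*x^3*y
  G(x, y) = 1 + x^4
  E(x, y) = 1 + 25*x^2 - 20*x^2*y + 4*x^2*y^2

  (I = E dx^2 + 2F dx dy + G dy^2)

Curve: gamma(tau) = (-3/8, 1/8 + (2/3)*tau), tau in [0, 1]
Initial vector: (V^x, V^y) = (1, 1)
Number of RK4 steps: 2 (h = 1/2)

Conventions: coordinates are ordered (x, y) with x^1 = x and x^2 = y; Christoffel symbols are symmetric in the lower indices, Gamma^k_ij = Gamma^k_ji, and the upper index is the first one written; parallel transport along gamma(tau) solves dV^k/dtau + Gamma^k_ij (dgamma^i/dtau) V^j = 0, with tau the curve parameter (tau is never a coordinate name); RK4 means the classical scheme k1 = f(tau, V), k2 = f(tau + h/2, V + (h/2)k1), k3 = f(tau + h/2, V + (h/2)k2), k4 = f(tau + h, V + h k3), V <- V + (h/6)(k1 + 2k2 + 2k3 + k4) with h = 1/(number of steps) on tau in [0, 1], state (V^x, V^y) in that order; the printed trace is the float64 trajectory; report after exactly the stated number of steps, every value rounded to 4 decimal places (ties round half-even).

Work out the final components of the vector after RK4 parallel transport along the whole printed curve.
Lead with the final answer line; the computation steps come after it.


Answer: V^x = 1.2551, V^y = 1.0239

gamma'(tau) = (0, 2/3); f(tau, V)^k = -Gamma^k_ij(gamma(tau)) gamma'^i(tau) V^j; h = 1/2; intermediate values shown to 6 dp
curve data and Christoffel symbols at the stage parameters:
  tau = 0.000000: gamma = (-0.375000, 0.125000), gamma' = (0.000000, 0.666667); Gamma_xxx = -2.018052, Gamma_xxy = -0.318640, Gamma_xyy = 0.000000, Gamma_yxx = -0.159320, Gamma_yxy = -0.025156, Gamma_yyy = 0.000000
  tau = 0.250000: gamma = (-0.375000, 0.291667), gamma' = (0.000000, 0.666667); Gamma_xxx = -1.943987, Gamma_xxy = -0.330111, Gamma_xyy = 0.000000, Gamma_yxx = -0.165055, Gamma_yxy = -0.028028, Gamma_yyy = 0.000000
  tau = 0.500000: gamma = (-0.375000, 0.458333), gamma' = (0.000000, 0.666667); Gamma_xxx = -1.858404, Gamma_xxy = -0.341340, Gamma_xyy = 0.000000, Gamma_yxx = -0.170670, Gamma_yxy = -0.031348, Gamma_yyy = 0.000000
  tau = 0.750000: gamma = (-0.375000, 0.625000), gamma' = (0.000000, 0.666667); Gamma_xxx = -1.759387, Gamma_xxy = -0.351877, Gamma_xyy = 0.000000, Gamma_yxx = -0.175939, Gamma_yxy = -0.035188, Gamma_yyy = 0.000000
  tau = 1.000000: gamma = (-0.375000, 0.791667), gamma' = (0.000000, 0.666667); Gamma_xxx = -1.644864, Gamma_xxy = -0.361068, Gamma_xyy = 0.000000, Gamma_yxx = -0.180534, Gamma_yxy = -0.039629, Gamma_yyy = 0.000000
step 0: V^x = 1.0000, V^y = 1.0000
step 1: k1 = (0.212426, 0.016771), k2 = (0.231761, 0.019678), k3 = (0.232825, 0.019768), k4 = (0.254050, 0.023331); V <- V + (h/6)(k1 + 2k2 + 2k3 + k4): V^x = 1.1163, V^y = 1.0099
step 2: k1 = (0.254026, 0.023329), k2 = (0.276766, 0.027677), k3 = (0.278099, 0.027810), k4 = (0.302179, 0.033166); V <- V + (h/6)(k1 + 2k2 + 2k3 + k4): V^x = 1.2551, V^y = 1.0239


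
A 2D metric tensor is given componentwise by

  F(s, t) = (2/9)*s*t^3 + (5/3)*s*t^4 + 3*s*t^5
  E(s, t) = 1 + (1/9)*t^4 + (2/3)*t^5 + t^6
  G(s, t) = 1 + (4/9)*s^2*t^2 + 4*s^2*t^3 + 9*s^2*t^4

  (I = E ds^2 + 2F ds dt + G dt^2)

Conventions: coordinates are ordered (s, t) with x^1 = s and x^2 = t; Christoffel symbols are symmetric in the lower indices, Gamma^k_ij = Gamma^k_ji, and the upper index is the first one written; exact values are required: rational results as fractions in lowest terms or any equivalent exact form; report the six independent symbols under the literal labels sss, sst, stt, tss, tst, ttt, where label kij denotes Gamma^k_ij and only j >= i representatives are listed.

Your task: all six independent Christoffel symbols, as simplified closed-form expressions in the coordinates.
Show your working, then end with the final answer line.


E = 1 + (1/9)*t^4 + (2/3)*t^5 + t^6; F = (2/9)*s*t^3 + (5/3)*s*t^4 + 3*s*t^5; G = 1 + (4/9)*s^2*t^2 + 4*s^2*t^3 + 9*s^2*t^4
Gamma^k_ij = (1/2) g^{kl} (d_i g_jl + d_j g_il - d_l g_ij), with g^inv = (1/(EG-F^2)) [[G, -F], [-F, E]]
first partials: E_s = 0, E_t = (4/9)*t^3 + (10/3)*t^4 + 6*t^5, F_s = (2/9)*t^3 + (5/3)*t^4 + 3*t^5, F_t = (2/3)*s*t^2 + (20/3)*s*t^3 + 15*s*t^4, G_s = (8/9)*s*t^2 + 8*s*t^3 + 18*s*t^4, G_t = (8/9)*s^2*t + 12*s^2*t^2 + 36*s^2*t^3
D = EG - F^2 = 1 + (1/9)*t^4 + (4/9)*s^2*t^2 + (2/3)*t^5 + 4*s^2*t^3 + t^6 + 9*s^2*t^4
expanded: Gamma^s_ss = (G E_s - 2F F_s + F E_t)/(2D), Gamma^s_st = (G E_t - F G_s)/(2D), Gamma^s_tt = (2G F_t - G G_s - F G_t)/(2D), Gamma^t_ss = (2E F_s - E E_t - F E_s)/(2D), Gamma^t_st = (E G_s - F E_t)/(2D), Gamma^t_tt = (E G_t - 2F F_t + F G_s)/(2D); substitute and cancel common factors

Answer: Gamma_sss = 0, Gamma_sst = (27*t^5 + 15*t^4 + 2*t^3)/(81*s^2*t^4 + 36*s^2*t^3 + 4*s^2*t^2 + 9*t^6 + 6*t^5 + t^4 + 9), Gamma_stt = (54*s*t^4 + 24*s*t^3 + 2*s*t^2)/(81*s^2*t^4 + 36*s^2*t^3 + 4*s^2*t^2 + 9*t^6 + 6*t^5 + t^4 + 9), Gamma_tss = 0, Gamma_tst = (81*s*t^4 + 36*s*t^3 + 4*s*t^2)/(81*s^2*t^4 + 36*s^2*t^3 + 4*s^2*t^2 + 9*t^6 + 6*t^5 + t^4 + 9), Gamma_ttt = (162*s^2*t^3 + 54*s^2*t^2 + 4*s^2*t)/(81*s^2*t^4 + 36*s^2*t^3 + 4*s^2*t^2 + 9*t^6 + 6*t^5 + t^4 + 9)


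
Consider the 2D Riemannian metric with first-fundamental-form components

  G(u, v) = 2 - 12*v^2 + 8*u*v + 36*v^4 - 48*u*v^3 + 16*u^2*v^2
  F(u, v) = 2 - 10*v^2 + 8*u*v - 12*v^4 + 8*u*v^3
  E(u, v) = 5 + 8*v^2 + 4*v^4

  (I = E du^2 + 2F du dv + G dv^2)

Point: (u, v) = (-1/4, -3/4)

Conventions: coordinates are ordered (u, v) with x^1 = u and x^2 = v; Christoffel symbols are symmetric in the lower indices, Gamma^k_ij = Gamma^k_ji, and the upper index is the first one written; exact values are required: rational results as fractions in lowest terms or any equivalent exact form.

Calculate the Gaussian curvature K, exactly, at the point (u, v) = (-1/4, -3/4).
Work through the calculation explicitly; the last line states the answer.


E = 689/64, F = -325/64, G = 233/64, EG - F^2 = 429/32 at the point
E_u = 0, E_v = -75/4, F_u = -75/8, F_v = 239/8, G_u = 39/4, G_v = -26
E_vv = 43, F_uv = 43/2, G_uu = 18
The intrinsic route: Brioschi's K = (det M1 - det M2)/(EG - F^2)^2.
M1 = [[-E_vv/2 + F_uv - G_uu/2, E_u/2, F_u - E_v/2], [F_v - G_u/2, E, F], [G_v/2, F, G]] = [[-9, 0, 0], [25, 689/64, -325/64], [-13, -325/64, 233/64]]; det M1 = -3861/32
M2 = [[0, E_v/2, G_u/2], [E_v/2, E, F], [G_u/2, F, G]] = [[0, -75/8, 39/8], [-75/8, 689/64, -325/64], [39/8, -325/64, 233/64]]; det M2 = -3573/32
det M1 - det M2 = -9; K = -9 / (429/32)^2 = -1024/20449

Answer: K = -1024/20449


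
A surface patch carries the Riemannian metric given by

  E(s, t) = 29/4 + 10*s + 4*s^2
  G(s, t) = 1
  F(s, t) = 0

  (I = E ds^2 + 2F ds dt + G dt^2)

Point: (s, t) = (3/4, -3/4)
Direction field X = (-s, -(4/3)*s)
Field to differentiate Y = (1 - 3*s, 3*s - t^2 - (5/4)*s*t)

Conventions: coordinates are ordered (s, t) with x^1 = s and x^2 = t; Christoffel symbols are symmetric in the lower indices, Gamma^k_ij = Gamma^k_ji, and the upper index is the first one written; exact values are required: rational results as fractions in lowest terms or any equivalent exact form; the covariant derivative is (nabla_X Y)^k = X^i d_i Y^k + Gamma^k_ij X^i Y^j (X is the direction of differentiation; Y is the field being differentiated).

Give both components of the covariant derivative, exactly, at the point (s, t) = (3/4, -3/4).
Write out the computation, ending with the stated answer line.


E = 17, F = 0, G = 1 at the point
E_s = 16, E_t = 0, F_s = 0, F_t = 0, G_s = 0, G_t = 0
EG - F^2 = 17;  g^inv = (1/17) * [[1, 0], [0, 17]]
first-kind symbols [ij,l] = (1/2)(d_i g_jl + d_j g_il - d_l g_ij): [ss,s] = E_s/2 = 8, [ss,t] = F_s - E_t/2 = 0, [st,s] = E_t/2 = 0, [st,t] = G_s/2 = 0, [tt,s] = F_t - G_s/2 = 0, [tt,t] = G_t/2 = 0
Gamma^s_ij = (G*[ij,s] - F*[ij,t])/(EG - F^2), Gamma^t_ij = (E*[ij,t] - F*[ij,s])/(EG - F^2)
Gamma_sss = 8/17, Gamma_sst = 0, Gamma_stt = 0, Gamma_tss = 0, Gamma_tst = 0, Gamma_ttt = 0
X = (-3/4, -1), Y = (-5/4, 153/64) at the point

Answer: (nabla_X Y)^s = 183/68, (nabla_X Y)^t = -225/64


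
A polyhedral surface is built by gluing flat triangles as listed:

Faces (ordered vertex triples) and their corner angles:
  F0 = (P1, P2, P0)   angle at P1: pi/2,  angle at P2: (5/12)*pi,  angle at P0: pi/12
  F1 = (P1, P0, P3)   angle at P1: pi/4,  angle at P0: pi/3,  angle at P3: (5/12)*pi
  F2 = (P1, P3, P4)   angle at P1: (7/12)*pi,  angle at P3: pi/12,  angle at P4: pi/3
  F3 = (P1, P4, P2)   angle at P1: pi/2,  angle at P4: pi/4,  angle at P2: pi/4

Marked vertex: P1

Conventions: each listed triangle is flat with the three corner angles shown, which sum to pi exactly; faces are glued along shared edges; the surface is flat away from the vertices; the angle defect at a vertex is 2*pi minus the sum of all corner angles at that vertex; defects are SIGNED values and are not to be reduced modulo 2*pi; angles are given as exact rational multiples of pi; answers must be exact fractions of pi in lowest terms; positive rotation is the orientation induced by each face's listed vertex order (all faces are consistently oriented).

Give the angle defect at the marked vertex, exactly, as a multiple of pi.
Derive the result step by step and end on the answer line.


Sum of corner angles at P1: (11/6)*pi
defect = 2*pi - (11/6)*pi

Answer: defect(P1) = pi/6


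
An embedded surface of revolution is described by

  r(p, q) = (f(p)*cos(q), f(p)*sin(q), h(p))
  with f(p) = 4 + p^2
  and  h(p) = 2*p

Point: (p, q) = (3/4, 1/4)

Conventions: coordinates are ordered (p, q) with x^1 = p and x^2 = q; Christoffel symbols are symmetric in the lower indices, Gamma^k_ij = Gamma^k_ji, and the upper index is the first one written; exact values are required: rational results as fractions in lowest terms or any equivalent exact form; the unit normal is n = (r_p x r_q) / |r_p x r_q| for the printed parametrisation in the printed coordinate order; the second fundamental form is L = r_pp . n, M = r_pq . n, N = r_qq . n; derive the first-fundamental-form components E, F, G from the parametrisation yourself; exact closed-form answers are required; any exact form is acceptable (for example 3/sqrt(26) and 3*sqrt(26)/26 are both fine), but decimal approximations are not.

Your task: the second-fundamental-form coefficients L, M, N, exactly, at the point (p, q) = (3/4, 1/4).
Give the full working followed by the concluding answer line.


f = 73/16, f' = 3/2, f'' = 2, h' = 2, h'' = 0
E = 25/4, F = 0, G = 5329/256; answer radicand W^2 = 25/4
unnormalised second-form numerators: l = -4, m = 0, n = 73/8; L = l/sqrt(25/4), and similarly M = m/sqrt(W^2), N = n/sqrt(W^2)

Answer: L = -8/5, M = 0, N = 73/20


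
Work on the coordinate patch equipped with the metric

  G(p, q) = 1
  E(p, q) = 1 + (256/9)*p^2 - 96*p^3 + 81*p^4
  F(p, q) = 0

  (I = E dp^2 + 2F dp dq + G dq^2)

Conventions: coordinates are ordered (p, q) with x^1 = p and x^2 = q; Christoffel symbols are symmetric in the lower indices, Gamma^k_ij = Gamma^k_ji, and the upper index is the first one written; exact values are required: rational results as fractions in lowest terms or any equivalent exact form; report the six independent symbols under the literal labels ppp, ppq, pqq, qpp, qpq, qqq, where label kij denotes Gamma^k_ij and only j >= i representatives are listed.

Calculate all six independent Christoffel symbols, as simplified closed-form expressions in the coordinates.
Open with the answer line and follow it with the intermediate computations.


Answer: Gamma_ppp = (1458*p^3 - 1296*p^2 + 256*p)/(729*p^4 - 864*p^3 + 256*p^2 + 9), Gamma_ppq = 0, Gamma_pqq = 0, Gamma_qpp = 0, Gamma_qpq = 0, Gamma_qqq = 0

E = 1 + (256/9)*p^2 - 96*p^3 + 81*p^4; F = 0; G = 1
Gamma^k_ij = (1/2) g^{kl} (d_i g_jl + d_j g_il - d_l g_ij), with g^inv = (1/(EG-F^2)) [[G, -F], [-F, E]]
first partials: E_p = (512/9)*p - 288*p^2 + 324*p^3, E_q = 0, F_p = 0, F_q = 0, G_p = 0, G_q = 0
D = EG - F^2 = 1 + (256/9)*p^2 - 96*p^3 + 81*p^4
expanded: Gamma^p_pp = (G E_p - 2F F_p + F E_q)/(2D), Gamma^p_pq = (G E_q - F G_p)/(2D), Gamma^p_qq = (2G F_q - G G_p - F G_q)/(2D), Gamma^q_pp = (2E F_p - E E_q - F E_p)/(2D), Gamma^q_pq = (E G_p - F E_q)/(2D), Gamma^q_qq = (E G_q - 2F F_q + F G_p)/(2D); substitute and cancel common factors


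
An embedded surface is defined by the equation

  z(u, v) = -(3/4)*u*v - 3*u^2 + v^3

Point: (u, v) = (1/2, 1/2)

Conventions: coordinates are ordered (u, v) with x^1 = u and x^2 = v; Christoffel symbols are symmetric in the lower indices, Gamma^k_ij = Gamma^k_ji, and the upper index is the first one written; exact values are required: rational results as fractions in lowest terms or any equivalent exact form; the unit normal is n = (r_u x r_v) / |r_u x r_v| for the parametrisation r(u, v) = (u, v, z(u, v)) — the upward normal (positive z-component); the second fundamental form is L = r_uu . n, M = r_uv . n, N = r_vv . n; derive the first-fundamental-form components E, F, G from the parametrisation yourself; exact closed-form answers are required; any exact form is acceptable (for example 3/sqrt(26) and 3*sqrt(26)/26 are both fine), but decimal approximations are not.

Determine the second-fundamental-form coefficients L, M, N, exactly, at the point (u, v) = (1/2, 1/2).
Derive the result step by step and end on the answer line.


z_u = -27/8, z_v = 3/8, z_uu = -6, z_uv = -3/4, z_vv = 3
E = 793/64, F = -81/64, G = 73/64; answer radicand W^2 = 401/32
unnormalised second-form numerators: l = -6, m = -3/4, n = 3; L = l/sqrt(401/32), and similarly M = m/sqrt(W^2), N = n/sqrt(W^2)

Answer: L = -24*sqrt(802)/401, M = -3*sqrt(802)/401, N = 12*sqrt(802)/401


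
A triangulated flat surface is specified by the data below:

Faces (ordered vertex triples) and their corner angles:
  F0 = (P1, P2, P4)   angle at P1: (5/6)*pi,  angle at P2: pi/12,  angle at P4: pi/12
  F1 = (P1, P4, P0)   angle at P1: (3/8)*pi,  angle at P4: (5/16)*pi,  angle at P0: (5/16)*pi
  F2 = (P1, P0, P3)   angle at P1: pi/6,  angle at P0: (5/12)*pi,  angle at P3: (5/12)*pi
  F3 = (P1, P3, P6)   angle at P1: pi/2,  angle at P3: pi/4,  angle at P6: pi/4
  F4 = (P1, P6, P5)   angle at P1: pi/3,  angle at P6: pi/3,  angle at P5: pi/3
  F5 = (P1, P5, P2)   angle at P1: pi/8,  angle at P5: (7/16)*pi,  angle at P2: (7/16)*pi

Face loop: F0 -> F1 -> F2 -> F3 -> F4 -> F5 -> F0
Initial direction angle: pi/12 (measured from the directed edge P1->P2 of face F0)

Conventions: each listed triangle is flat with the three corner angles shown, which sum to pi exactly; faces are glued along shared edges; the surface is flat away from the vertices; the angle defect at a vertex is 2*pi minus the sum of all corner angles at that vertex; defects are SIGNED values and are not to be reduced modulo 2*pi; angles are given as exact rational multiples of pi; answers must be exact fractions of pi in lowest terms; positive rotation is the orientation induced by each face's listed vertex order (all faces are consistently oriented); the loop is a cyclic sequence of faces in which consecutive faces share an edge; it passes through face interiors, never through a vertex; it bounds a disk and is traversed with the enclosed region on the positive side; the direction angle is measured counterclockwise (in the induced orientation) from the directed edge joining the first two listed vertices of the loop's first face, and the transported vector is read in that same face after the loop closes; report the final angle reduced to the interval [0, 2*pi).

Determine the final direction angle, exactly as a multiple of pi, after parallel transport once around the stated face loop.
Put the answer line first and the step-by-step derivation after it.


Answer: final direction angle = (7/4)*pi

enclosed vertex P1: corner angles sum to (7/3)*pi, defect = 2*pi - (7/3)*pi = -pi/3
summing the enclosed defects onto the initial angle, mod 2*pi in the induced orientation:
final angle = pi/12 - pi/3 = (7/4)*pi (mod 2*pi)


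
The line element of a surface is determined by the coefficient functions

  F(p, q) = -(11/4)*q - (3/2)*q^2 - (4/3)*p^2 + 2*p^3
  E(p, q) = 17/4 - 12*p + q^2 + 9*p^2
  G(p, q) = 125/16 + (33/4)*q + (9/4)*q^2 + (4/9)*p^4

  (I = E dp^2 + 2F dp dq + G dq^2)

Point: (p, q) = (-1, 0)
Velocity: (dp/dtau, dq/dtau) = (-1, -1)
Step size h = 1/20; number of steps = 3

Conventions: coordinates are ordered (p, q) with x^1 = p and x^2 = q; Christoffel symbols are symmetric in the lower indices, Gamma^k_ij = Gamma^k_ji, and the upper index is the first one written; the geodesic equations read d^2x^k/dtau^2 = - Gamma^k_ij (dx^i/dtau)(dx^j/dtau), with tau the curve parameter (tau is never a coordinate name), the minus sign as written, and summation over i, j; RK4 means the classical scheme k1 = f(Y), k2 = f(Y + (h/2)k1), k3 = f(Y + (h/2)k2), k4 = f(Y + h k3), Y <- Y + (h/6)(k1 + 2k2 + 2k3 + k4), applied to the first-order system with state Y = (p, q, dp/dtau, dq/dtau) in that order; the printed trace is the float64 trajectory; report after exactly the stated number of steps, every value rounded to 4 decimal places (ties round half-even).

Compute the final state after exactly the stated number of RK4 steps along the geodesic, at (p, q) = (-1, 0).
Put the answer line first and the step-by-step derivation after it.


Answer: p = -1.1449, q = -0.1638, dp/dtau = -0.9370, dq/dtau = -1.1929

f(Y) = (dp/dtau, dq/dtau, -Gamma^p_ij Y'^i Y'^j, -Gamma^q_ij Y'^i Y'^j) with the Gammas evaluated at the stage position; h = 0.050000; intermediate values shown to 6 dp
step 0: p = -1.0000, q = 0.0000, dp/dtau = -1.0000, dq/dtau = -1.0000
step 1:
  k1: at (p, q) = (-1.000000, 0.000000), (dp/dtau, dq/dtau) = (-1.000000, -1.000000); Gamma_ppp = -0.481137, Gamma_ppq = -0.015012, Gamma_pqq = -0.008193, Gamma_qpp = 0.855386, Gamma_qpq = -0.113714, Gamma_qqq = 0.496272; k1 = (-1.000000, -1.000000, 0.519353, -1.124231)
  k2: at (p, q) = (-1.025000, -0.025000), (dp/dtau, dq/dtau) = (-0.987016, -1.028106); Gamma_ppp = -0.462078, Gamma_ppq = -0.017839, Gamma_pqq = 0.001391, Gamma_qpp = 0.920065, Gamma_qpq = -0.125884, Gamma_qqq = 0.503023; k2 = (-0.987016, -1.028106, 0.484891, -1.172541)
  k3: at (p, q) = (-1.024675, -0.025703), (dp/dtau, dq/dtau) = (-0.987878, -1.029314); Gamma_ppp = -0.462257, Gamma_ppq = -0.017847, Gamma_pqq = 0.001370, Gamma_qpp = 0.920470, Gamma_qpq = -0.125863, Gamma_qqq = 0.503212; k3 = (-0.987878, -1.029314, 0.485961, -1.175471)
  k4: at (p, q) = (-1.049394, -0.051466), (dp/dtau, dq/dtau) = (-0.975702, -1.058774); Gamma_ppp = -0.442615, Gamma_ppq = -0.020852, Gamma_pqq = 0.010853, Gamma_qpp = 0.988954, Gamma_qpq = -0.139063, Gamma_qqq = 0.510375; k4 = (-0.975702, -1.058774, 0.452283, -1.226293)
  Y <- Y + (h/6)(k1 + 2k2 + 2k3 + k4): p = -1.0494, q = -0.0514, dp/dtau = -0.9757, dq/dtau = -1.0587
step 2:
  k1: at (p, q) = (-1.049379, -0.051447), (dp/dtau, dq/dtau) = (-0.975722, -1.058721); Gamma_ppp = -0.442627, Gamma_ppq = -0.020850, Gamma_pqq = 0.010847, Gamma_qpp = 0.988907, Gamma_qpq = -0.139054, Gamma_qqq = 0.510370; k1 = (-0.975722, -1.058721, 0.452314, -1.226252)
  k2: at (p, q) = (-1.073772, -0.077915), (dp/dtau, dq/dtau) = (-0.964414, -1.089378); Gamma_ppp = -0.422347, Gamma_ppq = -0.024052, Gamma_pqq = 0.020232, Gamma_qpp = 1.061309, Gamma_qpq = -0.153338, Gamma_qqq = 0.517962; k2 = (-0.964414, -1.089378, 0.419350, -1.279610)
  k3: at (p, q) = (-1.073489, -0.078681), (dp/dtau, dq/dtau) = (-0.965238, -1.090711); Gamma_ppp = -0.422482, Gamma_ppq = -0.024063, Gamma_pqq = 0.020231, Gamma_qpp = 1.061943, Gamma_qpq = -0.153349, Gamma_qqq = 0.518173; k3 = (-0.965238, -1.090711, 0.420218, -1.282952)
  k4: at (p, q) = (-1.097641, -0.105982), (dp/dtau, dq/dtau) = (-0.954711, -1.122869); Gamma_ppp = -0.401379, Gamma_ppq = -0.027498, Gamma_pqq = 0.029576, Gamma_qpp = 1.138946, Gamma_qpq = -0.168871, Gamma_qqq = 0.526269; k4 = (-0.954711, -1.122869, 0.387512, -1.339593)
  Y <- Y + (h/6)(k1 + 2k2 + 2k3 + k4): p = -1.0976, q = -0.1060, dp/dtau = -0.9547, dq/dtau = -1.1228
step 3:
  k1: at (p, q) = (-1.097627, -0.105962), (dp/dtau, dq/dtau) = (-0.954731, -1.122813); Gamma_ppp = -0.401392, Gamma_ppq = -0.027496, Gamma_pqq = 0.029570, Gamma_qpp = 1.138893, Gamma_qpq = -0.168861, Gamma_qqq = 0.526263; k1 = (-0.954731, -1.122813, 0.387544, -1.339545)
  k2: at (p, q) = (-1.121495, -0.134032), (dp/dtau, dq/dtau) = (-0.945042, -1.156301); Gamma_ppp = -0.379395, Gamma_ppq = -0.031188, Gamma_pqq = 0.038876, Gamma_qpp = 1.220664, Gamma_qpq = -0.185694, Gamma_qqq = 0.534884; k2 = (-0.945042, -1.156301, 0.355022, -1.399503)
  k3: at (p, q) = (-1.121253, -0.134869), (dp/dtau, dq/dtau) = (-0.945855, -1.157800); Gamma_ppp = -0.379477, Gamma_ppq = -0.031204, Gamma_pqq = 0.038895, Gamma_qpp = 1.221586, Gamma_qpq = -0.185750, Gamma_qqq = 0.535122; k3 = (-0.945855, -1.157800, 0.355700, -1.403381)
  k4: at (p, q) = (-1.144920, -0.163852), (dp/dtau, dq/dtau) = (-0.936946, -1.192982); Gamma_ppp = -0.356366, Gamma_ppq = -0.035200, Gamma_pqq = 0.048221, Gamma_qpp = 1.308984, Gamma_qpq = -0.204094, Gamma_qqq = 0.544360; k4 = (-0.936946, -1.192982, 0.322904, -1.467596)
  Y <- Y + (h/6)(k1 + 2k2 + 2k3 + k4): p = -1.1449, q = -0.1638, dp/dtau = -0.9370, dq/dtau = -1.1929


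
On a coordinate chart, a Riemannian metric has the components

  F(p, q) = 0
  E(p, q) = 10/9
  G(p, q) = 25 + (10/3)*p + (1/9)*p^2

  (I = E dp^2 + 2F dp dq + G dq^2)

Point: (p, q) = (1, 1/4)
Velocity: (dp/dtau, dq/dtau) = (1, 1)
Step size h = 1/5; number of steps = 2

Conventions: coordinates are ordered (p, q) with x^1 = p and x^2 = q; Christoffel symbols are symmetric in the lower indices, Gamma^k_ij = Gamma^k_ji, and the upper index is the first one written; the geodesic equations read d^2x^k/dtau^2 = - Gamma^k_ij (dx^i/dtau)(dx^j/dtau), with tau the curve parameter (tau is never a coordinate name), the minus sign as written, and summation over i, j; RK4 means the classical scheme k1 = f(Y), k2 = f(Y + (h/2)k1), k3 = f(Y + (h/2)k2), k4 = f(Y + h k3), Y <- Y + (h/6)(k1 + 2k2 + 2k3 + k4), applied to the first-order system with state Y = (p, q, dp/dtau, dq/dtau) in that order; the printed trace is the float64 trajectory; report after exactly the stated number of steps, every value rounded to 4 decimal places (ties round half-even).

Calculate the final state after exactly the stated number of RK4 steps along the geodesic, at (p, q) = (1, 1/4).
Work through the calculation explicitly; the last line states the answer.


f(Y) = (dp/dtau, dq/dtau, -Gamma^p_ij Y'^i Y'^j, -Gamma^q_ij Y'^i Y'^j) with the Gammas evaluated at the stage position; h = 0.200000; intermediate values shown to 6 dp
step 0: p = 1.0000, q = 0.2500, dp/dtau = 1.0000, dq/dtau = 1.0000
step 1:
  k1: at (p, q) = (1.000000, 0.250000), (dp/dtau, dq/dtau) = (1.000000, 1.000000); Gamma_ppp = 0.000000, Gamma_ppq = 0.000000, Gamma_pqq = -1.600000, Gamma_qpp = 0.000000, Gamma_qpq = 0.062500, Gamma_qqq = 0.000000; k1 = (1.000000, 1.000000, 1.600000, -0.125000)
  k2: at (p, q) = (1.100000, 0.350000), (dp/dtau, dq/dtau) = (1.160000, 0.987500); Gamma_ppp = 0.000000, Gamma_ppq = 0.000000, Gamma_pqq = -1.610000, Gamma_qpp = 0.000000, Gamma_qpq = 0.062112, Gamma_qqq = 0.000000; k2 = (1.160000, 0.987500, 1.570002, -0.142298)
  k3: at (p, q) = (1.116000, 0.348750), (dp/dtau, dq/dtau) = (1.157000, 0.985770); Gamma_ppp = 0.000000, Gamma_ppq = 0.000000, Gamma_pqq = -1.611600, Gamma_qpp = 0.000000, Gamma_qpq = 0.062050, Gamma_qqq = 0.000000; k3 = (1.157000, 0.985770, 1.566061, -0.141541)
  k4: at (p, q) = (1.231400, 0.447154), (dp/dtau, dq/dtau) = (1.313212, 0.971692); Gamma_ppp = 0.000000, Gamma_ppq = 0.000000, Gamma_pqq = -1.623140, Gamma_qpp = 0.000000, Gamma_qpq = 0.061609, Gamma_qqq = 0.000000; k4 = (1.313212, 0.971692, 1.532544, -0.157231)
  Y <- Y + (h/6)(k1 + 2k2 + 2k3 + k4): p = 1.2316, q = 0.4473, dp/dtau = 1.3135, dq/dtau = 0.9717
step 2:
  k1: at (p, q) = (1.231574, 0.447274), (dp/dtau, dq/dtau) = (1.313489, 0.971670); Gamma_ppp = 0.000000, Gamma_ppq = 0.000000, Gamma_pqq = -1.623157, Gamma_qpp = 0.000000, Gamma_qpq = 0.061608, Gamma_qqq = 0.000000; k1 = (1.313489, 0.971670, 1.532491, -0.157259)
  k2: at (p, q) = (1.362923, 0.544441), (dp/dtau, dq/dtau) = (1.466738, 0.955944); Gamma_ppp = 0.000000, Gamma_ppq = 0.000000, Gamma_pqq = -1.636292, Gamma_qpp = 0.000000, Gamma_qpq = 0.061114, Gamma_qqq = 0.000000; k2 = (1.466738, 0.955944, 1.495291, -0.171378)
  k3: at (p, q) = (1.378248, 0.542869), (dp/dtau, dq/dtau) = (1.463018, 0.954532); Gamma_ppp = 0.000000, Gamma_ppq = 0.000000, Gamma_pqq = -1.637825, Gamma_qpp = 0.000000, Gamma_qpq = 0.061057, Gamma_qqq = 0.000000; k3 = (1.463018, 0.954532, 1.492273, -0.170531)
  k4: at (p, q) = (1.524177, 0.638181), (dp/dtau, dq/dtau) = (1.611944, 0.937564); Gamma_ppp = 0.000000, Gamma_ppq = 0.000000, Gamma_pqq = -1.652418, Gamma_qpp = 0.000000, Gamma_qpq = 0.060517, Gamma_qqq = 0.000000; k4 = (1.611944, 0.937564, 1.452517, -0.182920)
  Y <- Y + (h/6)(k1 + 2k2 + 2k3 + k4): p = 1.5244, q = 0.6383, dp/dtau = 1.6122, dq/dtau = 0.9375

Answer: p = 1.5244, q = 0.6383, dp/dtau = 1.6122, dq/dtau = 0.9375
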